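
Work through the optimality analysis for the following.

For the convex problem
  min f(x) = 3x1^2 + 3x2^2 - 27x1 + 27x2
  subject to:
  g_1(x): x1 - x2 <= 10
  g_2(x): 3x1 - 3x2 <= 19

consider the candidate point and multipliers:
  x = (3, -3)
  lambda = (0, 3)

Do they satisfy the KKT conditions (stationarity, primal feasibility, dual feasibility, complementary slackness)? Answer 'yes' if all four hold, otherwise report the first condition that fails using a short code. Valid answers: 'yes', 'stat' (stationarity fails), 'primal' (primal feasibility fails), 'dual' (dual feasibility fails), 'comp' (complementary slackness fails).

Gradient of f: grad f(x) = Q x + c = (-9, 9)
Constraint values g_i(x) = a_i^T x - b_i:
  g_1((3, -3)) = -4
  g_2((3, -3)) = -1
Stationarity residual: grad f(x) + sum_i lambda_i a_i = (0, 0)
  -> stationarity OK
Primal feasibility (all g_i <= 0): OK
Dual feasibility (all lambda_i >= 0): OK
Complementary slackness (lambda_i * g_i(x) = 0 for all i): FAILS

Verdict: the first failing condition is complementary_slackness -> comp.

comp


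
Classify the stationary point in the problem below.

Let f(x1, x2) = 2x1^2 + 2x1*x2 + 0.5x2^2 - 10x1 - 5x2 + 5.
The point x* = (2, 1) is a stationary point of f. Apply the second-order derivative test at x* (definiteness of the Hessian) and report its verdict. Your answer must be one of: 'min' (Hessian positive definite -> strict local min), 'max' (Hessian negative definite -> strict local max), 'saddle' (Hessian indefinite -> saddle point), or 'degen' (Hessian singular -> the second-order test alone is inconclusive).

Compute the Hessian H = grad^2 f:
  H = [[4, 2], [2, 1]]
Verify stationarity: grad f(x*) = H x* + g = (0, 0).
Eigenvalues of H: 0, 5.
H has a zero eigenvalue (singular; positive semidefinite but not definite), so H is neither positive definite, negative definite, nor indefinite. The second-order test alone is inconclusive -> degen.
(Indeed, f is constant along the null direction of H through x*, so x* is not a strict local extremum.)

degen


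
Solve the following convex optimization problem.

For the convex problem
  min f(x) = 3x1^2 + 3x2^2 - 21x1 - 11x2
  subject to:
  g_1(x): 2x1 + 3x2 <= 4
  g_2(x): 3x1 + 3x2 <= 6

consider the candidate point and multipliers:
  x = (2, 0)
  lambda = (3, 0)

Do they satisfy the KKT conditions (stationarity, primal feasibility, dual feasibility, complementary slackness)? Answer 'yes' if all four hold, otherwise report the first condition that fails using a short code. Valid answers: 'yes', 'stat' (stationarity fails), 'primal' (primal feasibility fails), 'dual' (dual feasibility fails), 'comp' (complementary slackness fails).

Gradient of f: grad f(x) = Q x + c = (-9, -11)
Constraint values g_i(x) = a_i^T x - b_i:
  g_1((2, 0)) = 0
  g_2((2, 0)) = 0
Stationarity residual: grad f(x) + sum_i lambda_i a_i = (-3, -2)
  -> stationarity FAILS
Primal feasibility (all g_i <= 0): OK
Dual feasibility (all lambda_i >= 0): OK
Complementary slackness (lambda_i * g_i(x) = 0 for all i): OK

Verdict: the first failing condition is stationarity -> stat.

stat


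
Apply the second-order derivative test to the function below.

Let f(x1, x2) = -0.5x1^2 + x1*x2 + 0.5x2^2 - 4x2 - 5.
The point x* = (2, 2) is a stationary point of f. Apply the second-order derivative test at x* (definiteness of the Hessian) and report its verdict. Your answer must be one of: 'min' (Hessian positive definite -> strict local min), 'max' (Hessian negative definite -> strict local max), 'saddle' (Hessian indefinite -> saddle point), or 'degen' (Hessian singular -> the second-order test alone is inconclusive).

Compute the Hessian H = grad^2 f:
  H = [[-1, 1], [1, 1]]
Verify stationarity: grad f(x*) = H x* + g = (0, 0).
Eigenvalues of H: -1.4142, 1.4142.
Eigenvalues have mixed signs, so H is indefinite -> x* is a saddle point.

saddle


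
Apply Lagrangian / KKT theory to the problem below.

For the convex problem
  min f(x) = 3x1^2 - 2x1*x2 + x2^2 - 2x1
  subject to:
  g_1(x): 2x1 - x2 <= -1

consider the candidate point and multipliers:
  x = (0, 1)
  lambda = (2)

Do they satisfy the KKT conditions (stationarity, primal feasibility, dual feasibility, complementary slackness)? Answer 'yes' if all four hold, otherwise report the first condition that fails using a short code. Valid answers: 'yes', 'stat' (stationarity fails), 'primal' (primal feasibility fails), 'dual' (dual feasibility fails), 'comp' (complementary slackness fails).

Gradient of f: grad f(x) = Q x + c = (-4, 2)
Constraint values g_i(x) = a_i^T x - b_i:
  g_1((0, 1)) = 0
Stationarity residual: grad f(x) + sum_i lambda_i a_i = (0, 0)
  -> stationarity OK
Primal feasibility (all g_i <= 0): OK
Dual feasibility (all lambda_i >= 0): OK
Complementary slackness (lambda_i * g_i(x) = 0 for all i): OK

Verdict: yes, KKT holds.

yes


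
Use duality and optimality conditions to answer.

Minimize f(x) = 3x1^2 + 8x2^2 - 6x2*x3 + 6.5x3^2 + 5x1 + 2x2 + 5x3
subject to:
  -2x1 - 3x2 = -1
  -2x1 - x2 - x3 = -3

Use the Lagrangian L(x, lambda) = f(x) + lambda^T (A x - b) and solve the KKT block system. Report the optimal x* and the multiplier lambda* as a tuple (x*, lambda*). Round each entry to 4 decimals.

Form the Lagrangian:
  L(x, lambda) = (1/2) x^T Q x + c^T x + lambda^T (A x - b)
Stationarity (grad_x L = 0): Q x + c + A^T lambda = 0.
Primal feasibility: A x = b.

This gives the KKT block system:
  [ Q   A^T ] [ x     ]   [-c ]
  [ A    0  ] [ lambda ] = [ b ]

Solving the linear system:
  x*      = (1.5435, -0.6957, 0.6087)
  lambda* = (-9.9565, 17.087)
  f(x*)   = 25.337

x* = (1.5435, -0.6957, 0.6087), lambda* = (-9.9565, 17.087)


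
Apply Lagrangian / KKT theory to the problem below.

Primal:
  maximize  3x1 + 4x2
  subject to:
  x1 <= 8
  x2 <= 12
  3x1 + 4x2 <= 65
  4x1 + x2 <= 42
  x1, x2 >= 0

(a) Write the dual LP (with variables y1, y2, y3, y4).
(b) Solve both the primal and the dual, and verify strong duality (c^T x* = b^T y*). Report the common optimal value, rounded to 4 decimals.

The standard primal-dual pair for 'max c^T x s.t. A x <= b, x >= 0' is:
  Dual:  min b^T y  s.t.  A^T y >= c,  y >= 0.

So the dual LP is:
  minimize  8y1 + 12y2 + 65y3 + 42y4
  subject to:
    y1 + 3y3 + 4y4 >= 3
    y2 + 4y3 + y4 >= 4
    y1, y2, y3, y4 >= 0

Solving the primal: x* = (7.9231, 10.3077).
  primal value c^T x* = 65.
Solving the dual: y* = (0, 0, 1, 0).
  dual value b^T y* = 65.
Strong duality: c^T x* = b^T y*. Confirmed.

65


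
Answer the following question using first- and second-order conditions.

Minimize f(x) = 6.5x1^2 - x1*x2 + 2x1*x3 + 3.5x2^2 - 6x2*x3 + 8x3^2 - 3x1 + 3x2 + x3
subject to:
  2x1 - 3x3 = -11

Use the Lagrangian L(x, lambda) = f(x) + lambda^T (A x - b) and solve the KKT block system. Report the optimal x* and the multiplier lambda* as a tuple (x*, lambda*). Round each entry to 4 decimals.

Form the Lagrangian:
  L(x, lambda) = (1/2) x^T Q x + c^T x + lambda^T (A x - b)
Stationarity (grad_x L = 0): Q x + c + A^T lambda = 0.
Primal feasibility: A x = b.

This gives the KKT block system:
  [ Q   A^T ] [ x     ]   [-c ]
  [ A    0  ] [ lambda ] = [ b ]

Solving the linear system:
  x*      = (-1.5901, 1.5785, 2.6066)
  lambda* = (10.0182)
  f(x*)   = 61.1562

x* = (-1.5901, 1.5785, 2.6066), lambda* = (10.0182)


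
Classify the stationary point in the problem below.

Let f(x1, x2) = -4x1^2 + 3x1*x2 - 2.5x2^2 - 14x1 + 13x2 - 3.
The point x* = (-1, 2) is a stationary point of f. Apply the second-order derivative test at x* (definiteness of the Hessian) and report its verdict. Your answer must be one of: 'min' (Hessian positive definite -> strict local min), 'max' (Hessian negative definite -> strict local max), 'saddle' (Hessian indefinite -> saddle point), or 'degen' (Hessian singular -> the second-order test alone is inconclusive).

Compute the Hessian H = grad^2 f:
  H = [[-8, 3], [3, -5]]
Verify stationarity: grad f(x*) = H x* + g = (0, 0).
Eigenvalues of H: -9.8541, -3.1459.
Both eigenvalues < 0, so H is negative definite -> x* is a strict local max.

max


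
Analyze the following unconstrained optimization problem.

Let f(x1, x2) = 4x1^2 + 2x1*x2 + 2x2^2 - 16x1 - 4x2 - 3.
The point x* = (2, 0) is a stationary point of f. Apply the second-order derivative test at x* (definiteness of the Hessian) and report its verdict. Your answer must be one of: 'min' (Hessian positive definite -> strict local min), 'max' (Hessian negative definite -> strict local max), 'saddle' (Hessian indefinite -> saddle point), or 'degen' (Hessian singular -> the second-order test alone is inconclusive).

Compute the Hessian H = grad^2 f:
  H = [[8, 2], [2, 4]]
Verify stationarity: grad f(x*) = H x* + g = (0, 0).
Eigenvalues of H: 3.1716, 8.8284.
Both eigenvalues > 0, so H is positive definite -> x* is a strict local min.

min


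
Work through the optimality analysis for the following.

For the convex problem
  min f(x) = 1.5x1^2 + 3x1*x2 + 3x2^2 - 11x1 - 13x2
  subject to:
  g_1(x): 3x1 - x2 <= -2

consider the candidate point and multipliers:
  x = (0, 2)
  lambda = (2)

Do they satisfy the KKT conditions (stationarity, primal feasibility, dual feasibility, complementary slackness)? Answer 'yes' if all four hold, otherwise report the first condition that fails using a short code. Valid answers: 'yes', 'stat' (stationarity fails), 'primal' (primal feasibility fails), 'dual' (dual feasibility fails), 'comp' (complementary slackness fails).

Gradient of f: grad f(x) = Q x + c = (-5, -1)
Constraint values g_i(x) = a_i^T x - b_i:
  g_1((0, 2)) = 0
Stationarity residual: grad f(x) + sum_i lambda_i a_i = (1, -3)
  -> stationarity FAILS
Primal feasibility (all g_i <= 0): OK
Dual feasibility (all lambda_i >= 0): OK
Complementary slackness (lambda_i * g_i(x) = 0 for all i): OK

Verdict: the first failing condition is stationarity -> stat.

stat


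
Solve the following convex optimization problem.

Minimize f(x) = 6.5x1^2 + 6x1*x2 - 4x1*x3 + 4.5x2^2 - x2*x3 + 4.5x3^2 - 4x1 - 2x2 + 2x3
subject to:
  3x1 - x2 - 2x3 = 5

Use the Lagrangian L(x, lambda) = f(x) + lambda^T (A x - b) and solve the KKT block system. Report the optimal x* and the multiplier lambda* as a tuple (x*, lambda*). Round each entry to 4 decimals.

Form the Lagrangian:
  L(x, lambda) = (1/2) x^T Q x + c^T x + lambda^T (A x - b)
Stationarity (grad_x L = 0): Q x + c + A^T lambda = 0.
Primal feasibility: A x = b.

This gives the KKT block system:
  [ Q   A^T ] [ x     ]   [-c ]
  [ A    0  ] [ lambda ] = [ b ]

Solving the linear system:
  x*      = (1.1547, -0.854, -0.341)
  lambda* = (-2.4169)
  f(x*)   = 4.2459

x* = (1.1547, -0.854, -0.341), lambda* = (-2.4169)


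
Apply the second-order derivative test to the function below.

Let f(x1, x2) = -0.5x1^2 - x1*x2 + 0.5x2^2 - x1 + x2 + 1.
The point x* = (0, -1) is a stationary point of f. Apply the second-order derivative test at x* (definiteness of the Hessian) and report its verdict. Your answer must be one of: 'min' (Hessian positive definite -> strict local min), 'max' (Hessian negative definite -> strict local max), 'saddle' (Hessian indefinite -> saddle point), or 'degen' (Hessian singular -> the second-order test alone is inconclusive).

Compute the Hessian H = grad^2 f:
  H = [[-1, -1], [-1, 1]]
Verify stationarity: grad f(x*) = H x* + g = (0, 0).
Eigenvalues of H: -1.4142, 1.4142.
Eigenvalues have mixed signs, so H is indefinite -> x* is a saddle point.

saddle


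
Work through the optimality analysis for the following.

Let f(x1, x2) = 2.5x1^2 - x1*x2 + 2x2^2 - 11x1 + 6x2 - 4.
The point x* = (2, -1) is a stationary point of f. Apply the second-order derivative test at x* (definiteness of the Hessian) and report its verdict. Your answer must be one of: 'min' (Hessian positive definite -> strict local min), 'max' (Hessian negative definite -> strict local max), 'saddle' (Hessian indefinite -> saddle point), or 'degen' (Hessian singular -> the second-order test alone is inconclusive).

Compute the Hessian H = grad^2 f:
  H = [[5, -1], [-1, 4]]
Verify stationarity: grad f(x*) = H x* + g = (0, 0).
Eigenvalues of H: 3.382, 5.618.
Both eigenvalues > 0, so H is positive definite -> x* is a strict local min.

min


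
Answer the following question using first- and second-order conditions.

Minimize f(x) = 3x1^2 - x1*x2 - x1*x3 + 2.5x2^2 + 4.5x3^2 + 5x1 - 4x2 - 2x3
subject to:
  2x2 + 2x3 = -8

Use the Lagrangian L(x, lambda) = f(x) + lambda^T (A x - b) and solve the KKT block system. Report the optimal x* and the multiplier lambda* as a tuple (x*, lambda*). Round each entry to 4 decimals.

Form the Lagrangian:
  L(x, lambda) = (1/2) x^T Q x + c^T x + lambda^T (A x - b)
Stationarity (grad_x L = 0): Q x + c + A^T lambda = 0.
Primal feasibility: A x = b.

This gives the KKT block system:
  [ Q   A^T ] [ x     ]   [-c ]
  [ A    0  ] [ lambda ] = [ b ]

Solving the linear system:
  x*      = (-1.5, -2.4286, -1.5714)
  lambda* = (7.3214)
  f(x*)   = 31.9643

x* = (-1.5, -2.4286, -1.5714), lambda* = (7.3214)


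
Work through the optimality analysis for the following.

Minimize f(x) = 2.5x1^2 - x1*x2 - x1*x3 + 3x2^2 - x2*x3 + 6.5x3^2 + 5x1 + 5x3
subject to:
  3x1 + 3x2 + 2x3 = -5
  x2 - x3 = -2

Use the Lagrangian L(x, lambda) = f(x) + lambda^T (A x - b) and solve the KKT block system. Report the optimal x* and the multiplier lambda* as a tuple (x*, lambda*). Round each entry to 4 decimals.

Form the Lagrangian:
  L(x, lambda) = (1/2) x^T Q x + c^T x + lambda^T (A x - b)
Stationarity (grad_x L = 0): Q x + c + A^T lambda = 0.
Primal feasibility: A x = b.

This gives the KKT block system:
  [ Q   A^T ] [ x     ]   [-c ]
  [ A    0  ] [ lambda ] = [ b ]

Solving the linear system:
  x*      = (-0.5592, -1.4645, 0.5355)
  lambda* = (-1.0444, 11.8964)
  f(x*)   = 9.2263

x* = (-0.5592, -1.4645, 0.5355), lambda* = (-1.0444, 11.8964)


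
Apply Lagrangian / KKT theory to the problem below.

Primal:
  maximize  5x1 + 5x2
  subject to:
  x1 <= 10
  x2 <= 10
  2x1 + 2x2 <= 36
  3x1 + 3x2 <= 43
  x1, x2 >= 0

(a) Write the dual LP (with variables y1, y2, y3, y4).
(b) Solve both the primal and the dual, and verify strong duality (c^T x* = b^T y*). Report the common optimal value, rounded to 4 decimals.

The standard primal-dual pair for 'max c^T x s.t. A x <= b, x >= 0' is:
  Dual:  min b^T y  s.t.  A^T y >= c,  y >= 0.

So the dual LP is:
  minimize  10y1 + 10y2 + 36y3 + 43y4
  subject to:
    y1 + 2y3 + 3y4 >= 5
    y2 + 2y3 + 3y4 >= 5
    y1, y2, y3, y4 >= 0

Solving the primal: x* = (4.3333, 10).
  primal value c^T x* = 71.6667.
Solving the dual: y* = (0, 0, 0, 1.6667).
  dual value b^T y* = 71.6667.
Strong duality: c^T x* = b^T y*. Confirmed.

71.6667


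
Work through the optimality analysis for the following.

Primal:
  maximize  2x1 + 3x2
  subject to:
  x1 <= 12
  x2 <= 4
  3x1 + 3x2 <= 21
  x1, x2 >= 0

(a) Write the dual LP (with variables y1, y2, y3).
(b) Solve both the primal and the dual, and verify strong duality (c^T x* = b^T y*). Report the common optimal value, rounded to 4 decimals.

The standard primal-dual pair for 'max c^T x s.t. A x <= b, x >= 0' is:
  Dual:  min b^T y  s.t.  A^T y >= c,  y >= 0.

So the dual LP is:
  minimize  12y1 + 4y2 + 21y3
  subject to:
    y1 + 3y3 >= 2
    y2 + 3y3 >= 3
    y1, y2, y3 >= 0

Solving the primal: x* = (3, 4).
  primal value c^T x* = 18.
Solving the dual: y* = (0, 1, 0.6667).
  dual value b^T y* = 18.
Strong duality: c^T x* = b^T y*. Confirmed.

18


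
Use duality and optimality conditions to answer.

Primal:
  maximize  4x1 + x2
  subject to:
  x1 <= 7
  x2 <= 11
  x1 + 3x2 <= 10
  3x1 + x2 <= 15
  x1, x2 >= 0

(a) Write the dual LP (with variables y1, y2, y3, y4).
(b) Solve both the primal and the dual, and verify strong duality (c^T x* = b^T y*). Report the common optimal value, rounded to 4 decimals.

The standard primal-dual pair for 'max c^T x s.t. A x <= b, x >= 0' is:
  Dual:  min b^T y  s.t.  A^T y >= c,  y >= 0.

So the dual LP is:
  minimize  7y1 + 11y2 + 10y3 + 15y4
  subject to:
    y1 + y3 + 3y4 >= 4
    y2 + 3y3 + y4 >= 1
    y1, y2, y3, y4 >= 0

Solving the primal: x* = (5, 0).
  primal value c^T x* = 20.
Solving the dual: y* = (0, 0, 0, 1.3333).
  dual value b^T y* = 20.
Strong duality: c^T x* = b^T y*. Confirmed.

20


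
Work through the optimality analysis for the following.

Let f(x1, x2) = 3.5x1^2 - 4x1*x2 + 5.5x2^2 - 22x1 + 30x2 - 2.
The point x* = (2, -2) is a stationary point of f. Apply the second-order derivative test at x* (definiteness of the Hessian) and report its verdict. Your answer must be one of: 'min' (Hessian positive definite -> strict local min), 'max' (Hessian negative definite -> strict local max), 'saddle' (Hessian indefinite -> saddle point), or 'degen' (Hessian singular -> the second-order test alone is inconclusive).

Compute the Hessian H = grad^2 f:
  H = [[7, -4], [-4, 11]]
Verify stationarity: grad f(x*) = H x* + g = (0, 0).
Eigenvalues of H: 4.5279, 13.4721.
Both eigenvalues > 0, so H is positive definite -> x* is a strict local min.

min


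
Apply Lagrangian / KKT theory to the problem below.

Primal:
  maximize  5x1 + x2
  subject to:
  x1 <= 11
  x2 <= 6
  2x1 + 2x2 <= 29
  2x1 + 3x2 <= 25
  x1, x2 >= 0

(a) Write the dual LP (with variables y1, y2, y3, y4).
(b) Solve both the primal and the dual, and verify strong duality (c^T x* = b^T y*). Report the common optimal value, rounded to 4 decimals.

The standard primal-dual pair for 'max c^T x s.t. A x <= b, x >= 0' is:
  Dual:  min b^T y  s.t.  A^T y >= c,  y >= 0.

So the dual LP is:
  minimize  11y1 + 6y2 + 29y3 + 25y4
  subject to:
    y1 + 2y3 + 2y4 >= 5
    y2 + 2y3 + 3y4 >= 1
    y1, y2, y3, y4 >= 0

Solving the primal: x* = (11, 1).
  primal value c^T x* = 56.
Solving the dual: y* = (4.3333, 0, 0, 0.3333).
  dual value b^T y* = 56.
Strong duality: c^T x* = b^T y*. Confirmed.

56


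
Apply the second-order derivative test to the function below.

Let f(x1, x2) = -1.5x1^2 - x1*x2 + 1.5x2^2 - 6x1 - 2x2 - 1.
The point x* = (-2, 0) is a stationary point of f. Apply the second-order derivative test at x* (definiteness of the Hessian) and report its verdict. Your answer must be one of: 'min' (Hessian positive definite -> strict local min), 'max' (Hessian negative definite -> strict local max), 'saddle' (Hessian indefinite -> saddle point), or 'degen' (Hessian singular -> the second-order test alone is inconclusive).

Compute the Hessian H = grad^2 f:
  H = [[-3, -1], [-1, 3]]
Verify stationarity: grad f(x*) = H x* + g = (0, 0).
Eigenvalues of H: -3.1623, 3.1623.
Eigenvalues have mixed signs, so H is indefinite -> x* is a saddle point.

saddle


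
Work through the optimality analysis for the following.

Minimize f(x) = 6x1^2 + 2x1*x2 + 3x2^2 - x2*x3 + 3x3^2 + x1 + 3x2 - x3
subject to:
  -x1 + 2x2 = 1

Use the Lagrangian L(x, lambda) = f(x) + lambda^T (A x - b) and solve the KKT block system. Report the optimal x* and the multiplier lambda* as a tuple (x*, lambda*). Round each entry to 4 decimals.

Form the Lagrangian:
  L(x, lambda) = (1/2) x^T Q x + c^T x + lambda^T (A x - b)
Stationarity (grad_x L = 0): Q x + c + A^T lambda = 0.
Primal feasibility: A x = b.

This gives the KKT block system:
  [ Q   A^T ] [ x     ]   [-c ]
  [ A    0  ] [ lambda ] = [ b ]

Solving the linear system:
  x*      = (-0.3154, 0.3423, 0.2237)
  lambda* = (-2.0997)
  f(x*)   = 1.2938

x* = (-0.3154, 0.3423, 0.2237), lambda* = (-2.0997)


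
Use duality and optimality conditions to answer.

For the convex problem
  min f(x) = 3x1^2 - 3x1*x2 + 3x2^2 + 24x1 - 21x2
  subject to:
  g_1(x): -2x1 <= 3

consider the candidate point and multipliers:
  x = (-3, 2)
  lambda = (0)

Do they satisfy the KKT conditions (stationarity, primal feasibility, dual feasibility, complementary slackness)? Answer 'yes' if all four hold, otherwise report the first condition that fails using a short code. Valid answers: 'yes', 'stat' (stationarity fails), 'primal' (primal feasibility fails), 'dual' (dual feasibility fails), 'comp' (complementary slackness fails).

Gradient of f: grad f(x) = Q x + c = (0, 0)
Constraint values g_i(x) = a_i^T x - b_i:
  g_1((-3, 2)) = 3
Stationarity residual: grad f(x) + sum_i lambda_i a_i = (0, 0)
  -> stationarity OK
Primal feasibility (all g_i <= 0): FAILS
Dual feasibility (all lambda_i >= 0): OK
Complementary slackness (lambda_i * g_i(x) = 0 for all i): OK

Verdict: the first failing condition is primal_feasibility -> primal.

primal


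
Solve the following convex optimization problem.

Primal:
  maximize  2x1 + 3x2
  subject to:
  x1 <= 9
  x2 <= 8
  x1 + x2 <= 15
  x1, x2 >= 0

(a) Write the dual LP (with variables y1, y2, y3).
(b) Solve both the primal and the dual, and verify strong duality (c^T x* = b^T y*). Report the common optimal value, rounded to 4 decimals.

The standard primal-dual pair for 'max c^T x s.t. A x <= b, x >= 0' is:
  Dual:  min b^T y  s.t.  A^T y >= c,  y >= 0.

So the dual LP is:
  minimize  9y1 + 8y2 + 15y3
  subject to:
    y1 + y3 >= 2
    y2 + y3 >= 3
    y1, y2, y3 >= 0

Solving the primal: x* = (7, 8).
  primal value c^T x* = 38.
Solving the dual: y* = (0, 1, 2).
  dual value b^T y* = 38.
Strong duality: c^T x* = b^T y*. Confirmed.

38


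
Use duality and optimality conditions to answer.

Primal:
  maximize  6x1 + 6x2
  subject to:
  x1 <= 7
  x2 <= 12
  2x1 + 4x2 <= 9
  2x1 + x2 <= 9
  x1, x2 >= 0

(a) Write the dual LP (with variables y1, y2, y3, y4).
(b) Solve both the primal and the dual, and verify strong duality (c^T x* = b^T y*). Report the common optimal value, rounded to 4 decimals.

The standard primal-dual pair for 'max c^T x s.t. A x <= b, x >= 0' is:
  Dual:  min b^T y  s.t.  A^T y >= c,  y >= 0.

So the dual LP is:
  minimize  7y1 + 12y2 + 9y3 + 9y4
  subject to:
    y1 + 2y3 + 2y4 >= 6
    y2 + 4y3 + y4 >= 6
    y1, y2, y3, y4 >= 0

Solving the primal: x* = (4.5, 0).
  primal value c^T x* = 27.
Solving the dual: y* = (0, 0, 1, 2).
  dual value b^T y* = 27.
Strong duality: c^T x* = b^T y*. Confirmed.

27


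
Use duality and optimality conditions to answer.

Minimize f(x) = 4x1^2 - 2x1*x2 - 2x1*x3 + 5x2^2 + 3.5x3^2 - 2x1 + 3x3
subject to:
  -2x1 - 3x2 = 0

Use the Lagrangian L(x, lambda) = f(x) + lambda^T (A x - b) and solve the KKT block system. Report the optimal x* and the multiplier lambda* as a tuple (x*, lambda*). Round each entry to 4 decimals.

Form the Lagrangian:
  L(x, lambda) = (1/2) x^T Q x + c^T x + lambda^T (A x - b)
Stationarity (grad_x L = 0): Q x + c + A^T lambda = 0.
Primal feasibility: A x = b.

This gives the KKT block system:
  [ Q   A^T ] [ x     ]   [-c ]
  [ A    0  ] [ lambda ] = [ b ]

Solving the linear system:
  x*      = (0.0786, -0.0524, -0.4061)
  lambda* = (-0.2271)
  f(x*)   = -0.6878

x* = (0.0786, -0.0524, -0.4061), lambda* = (-0.2271)


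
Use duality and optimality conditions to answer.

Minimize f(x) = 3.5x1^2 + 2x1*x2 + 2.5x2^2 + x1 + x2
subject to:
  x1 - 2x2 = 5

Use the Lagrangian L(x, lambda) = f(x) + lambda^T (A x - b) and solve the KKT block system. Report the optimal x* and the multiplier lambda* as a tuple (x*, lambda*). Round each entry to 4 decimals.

Form the Lagrangian:
  L(x, lambda) = (1/2) x^T Q x + c^T x + lambda^T (A x - b)
Stationarity (grad_x L = 0): Q x + c + A^T lambda = 0.
Primal feasibility: A x = b.

This gives the KKT block system:
  [ Q   A^T ] [ x     ]   [-c ]
  [ A    0  ] [ lambda ] = [ b ]

Solving the linear system:
  x*      = (0.9512, -2.0244)
  lambda* = (-3.6098)
  f(x*)   = 8.4878

x* = (0.9512, -2.0244), lambda* = (-3.6098)


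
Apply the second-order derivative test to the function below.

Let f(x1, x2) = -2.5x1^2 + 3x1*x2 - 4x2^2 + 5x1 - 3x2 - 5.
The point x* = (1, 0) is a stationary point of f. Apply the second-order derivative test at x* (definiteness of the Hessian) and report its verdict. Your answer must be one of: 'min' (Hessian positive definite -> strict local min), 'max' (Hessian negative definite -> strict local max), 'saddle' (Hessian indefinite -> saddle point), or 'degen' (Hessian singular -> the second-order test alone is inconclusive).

Compute the Hessian H = grad^2 f:
  H = [[-5, 3], [3, -8]]
Verify stationarity: grad f(x*) = H x* + g = (0, 0).
Eigenvalues of H: -9.8541, -3.1459.
Both eigenvalues < 0, so H is negative definite -> x* is a strict local max.

max


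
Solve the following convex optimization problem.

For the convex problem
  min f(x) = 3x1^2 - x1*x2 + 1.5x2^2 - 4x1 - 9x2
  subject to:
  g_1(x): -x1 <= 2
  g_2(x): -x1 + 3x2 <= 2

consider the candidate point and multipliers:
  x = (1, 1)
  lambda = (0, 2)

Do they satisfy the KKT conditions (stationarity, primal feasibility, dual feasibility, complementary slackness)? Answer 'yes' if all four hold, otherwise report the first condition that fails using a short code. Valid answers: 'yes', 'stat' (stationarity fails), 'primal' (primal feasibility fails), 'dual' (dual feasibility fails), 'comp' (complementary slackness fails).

Gradient of f: grad f(x) = Q x + c = (1, -7)
Constraint values g_i(x) = a_i^T x - b_i:
  g_1((1, 1)) = -3
  g_2((1, 1)) = 0
Stationarity residual: grad f(x) + sum_i lambda_i a_i = (-1, -1)
  -> stationarity FAILS
Primal feasibility (all g_i <= 0): OK
Dual feasibility (all lambda_i >= 0): OK
Complementary slackness (lambda_i * g_i(x) = 0 for all i): OK

Verdict: the first failing condition is stationarity -> stat.

stat


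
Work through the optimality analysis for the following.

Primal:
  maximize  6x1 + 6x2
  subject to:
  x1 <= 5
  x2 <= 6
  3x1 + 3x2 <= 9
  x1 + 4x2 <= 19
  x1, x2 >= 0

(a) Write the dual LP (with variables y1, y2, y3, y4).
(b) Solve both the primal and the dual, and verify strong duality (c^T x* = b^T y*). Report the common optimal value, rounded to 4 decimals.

The standard primal-dual pair for 'max c^T x s.t. A x <= b, x >= 0' is:
  Dual:  min b^T y  s.t.  A^T y >= c,  y >= 0.

So the dual LP is:
  minimize  5y1 + 6y2 + 9y3 + 19y4
  subject to:
    y1 + 3y3 + y4 >= 6
    y2 + 3y3 + 4y4 >= 6
    y1, y2, y3, y4 >= 0

Solving the primal: x* = (3, 0).
  primal value c^T x* = 18.
Solving the dual: y* = (0, 0, 2, 0).
  dual value b^T y* = 18.
Strong duality: c^T x* = b^T y*. Confirmed.

18


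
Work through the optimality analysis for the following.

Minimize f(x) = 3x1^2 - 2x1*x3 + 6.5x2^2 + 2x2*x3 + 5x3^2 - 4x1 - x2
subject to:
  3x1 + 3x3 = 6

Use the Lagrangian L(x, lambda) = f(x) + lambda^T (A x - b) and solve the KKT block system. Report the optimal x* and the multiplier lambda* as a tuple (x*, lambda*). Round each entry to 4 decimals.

Form the Lagrangian:
  L(x, lambda) = (1/2) x^T Q x + c^T x + lambda^T (A x - b)
Stationarity (grad_x L = 0): Q x + c + A^T lambda = 0.
Primal feasibility: A x = b.

This gives the KKT block system:
  [ Q   A^T ] [ x     ]   [-c ]
  [ A    0  ] [ lambda ] = [ b ]

Solving the linear system:
  x*      = (1.3984, -0.0156, 0.6016)
  lambda* = (-1.0625)
  f(x*)   = 0.3984

x* = (1.3984, -0.0156, 0.6016), lambda* = (-1.0625)


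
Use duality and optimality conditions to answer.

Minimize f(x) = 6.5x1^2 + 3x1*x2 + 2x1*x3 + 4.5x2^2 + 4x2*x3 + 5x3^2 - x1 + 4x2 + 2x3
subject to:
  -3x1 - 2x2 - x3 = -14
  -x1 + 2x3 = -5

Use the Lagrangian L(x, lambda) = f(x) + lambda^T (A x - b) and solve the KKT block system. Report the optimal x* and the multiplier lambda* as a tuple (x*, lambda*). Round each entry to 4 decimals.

Form the Lagrangian:
  L(x, lambda) = (1/2) x^T Q x + c^T x + lambda^T (A x - b)
Stationarity (grad_x L = 0): Q x + c + A^T lambda = 0.
Primal feasibility: A x = b.

This gives the KKT block system:
  [ Q   A^T ] [ x     ]   [-c ]
  [ A    0  ] [ lambda ] = [ b ]

Solving the linear system:
  x*      = (3.4717, 2.1746, -0.7642)
  lambda* = (15.4649, 2.7324)
  f(x*)   = 116.9342

x* = (3.4717, 2.1746, -0.7642), lambda* = (15.4649, 2.7324)


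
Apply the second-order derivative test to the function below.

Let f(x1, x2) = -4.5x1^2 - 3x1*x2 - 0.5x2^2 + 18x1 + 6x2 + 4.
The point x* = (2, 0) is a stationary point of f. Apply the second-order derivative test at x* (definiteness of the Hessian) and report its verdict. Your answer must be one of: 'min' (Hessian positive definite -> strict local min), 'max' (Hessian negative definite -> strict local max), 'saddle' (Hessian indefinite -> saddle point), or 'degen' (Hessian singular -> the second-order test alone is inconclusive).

Compute the Hessian H = grad^2 f:
  H = [[-9, -3], [-3, -1]]
Verify stationarity: grad f(x*) = H x* + g = (0, 0).
Eigenvalues of H: -10, 0.
H has a zero eigenvalue (singular; negative semidefinite but not definite), so H is neither positive definite, negative definite, nor indefinite. The second-order test alone is inconclusive -> degen.
(Indeed, f is constant along the null direction of H through x*, so x* is not a strict local extremum.)

degen


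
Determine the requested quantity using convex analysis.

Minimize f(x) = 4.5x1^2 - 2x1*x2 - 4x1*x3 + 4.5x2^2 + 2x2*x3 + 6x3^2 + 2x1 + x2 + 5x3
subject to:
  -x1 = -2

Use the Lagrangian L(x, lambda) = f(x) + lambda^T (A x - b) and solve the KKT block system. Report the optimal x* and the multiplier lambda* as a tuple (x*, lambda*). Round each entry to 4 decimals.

Form the Lagrangian:
  L(x, lambda) = (1/2) x^T Q x + c^T x + lambda^T (A x - b)
Stationarity (grad_x L = 0): Q x + c + A^T lambda = 0.
Primal feasibility: A x = b.

This gives the KKT block system:
  [ Q   A^T ] [ x     ]   [-c ]
  [ A    0  ] [ lambda ] = [ b ]

Solving the linear system:
  x*      = (2, 0.2885, 0.2019)
  lambda* = (18.6154)
  f(x*)   = 21.2644

x* = (2, 0.2885, 0.2019), lambda* = (18.6154)


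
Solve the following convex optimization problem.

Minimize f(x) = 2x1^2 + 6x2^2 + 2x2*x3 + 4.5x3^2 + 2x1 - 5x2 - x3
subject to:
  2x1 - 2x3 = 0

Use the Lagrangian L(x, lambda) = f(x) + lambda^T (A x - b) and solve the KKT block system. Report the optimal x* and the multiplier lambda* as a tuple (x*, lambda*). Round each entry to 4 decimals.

Form the Lagrangian:
  L(x, lambda) = (1/2) x^T Q x + c^T x + lambda^T (A x - b)
Stationarity (grad_x L = 0): Q x + c + A^T lambda = 0.
Primal feasibility: A x = b.

This gives the KKT block system:
  [ Q   A^T ] [ x     ]   [-c ]
  [ A    0  ] [ lambda ] = [ b ]

Solving the linear system:
  x*      = (-0.1447, 0.4408, -0.1447)
  lambda* = (-0.7105)
  f(x*)   = -1.1743

x* = (-0.1447, 0.4408, -0.1447), lambda* = (-0.7105)


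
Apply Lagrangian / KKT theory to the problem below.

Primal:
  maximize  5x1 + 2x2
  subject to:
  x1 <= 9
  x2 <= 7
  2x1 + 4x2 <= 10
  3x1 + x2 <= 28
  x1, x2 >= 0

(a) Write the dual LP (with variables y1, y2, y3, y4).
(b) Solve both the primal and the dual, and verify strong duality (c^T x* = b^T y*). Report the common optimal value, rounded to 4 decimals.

The standard primal-dual pair for 'max c^T x s.t. A x <= b, x >= 0' is:
  Dual:  min b^T y  s.t.  A^T y >= c,  y >= 0.

So the dual LP is:
  minimize  9y1 + 7y2 + 10y3 + 28y4
  subject to:
    y1 + 2y3 + 3y4 >= 5
    y2 + 4y3 + y4 >= 2
    y1, y2, y3, y4 >= 0

Solving the primal: x* = (5, 0).
  primal value c^T x* = 25.
Solving the dual: y* = (0, 0, 2.5, 0).
  dual value b^T y* = 25.
Strong duality: c^T x* = b^T y*. Confirmed.

25


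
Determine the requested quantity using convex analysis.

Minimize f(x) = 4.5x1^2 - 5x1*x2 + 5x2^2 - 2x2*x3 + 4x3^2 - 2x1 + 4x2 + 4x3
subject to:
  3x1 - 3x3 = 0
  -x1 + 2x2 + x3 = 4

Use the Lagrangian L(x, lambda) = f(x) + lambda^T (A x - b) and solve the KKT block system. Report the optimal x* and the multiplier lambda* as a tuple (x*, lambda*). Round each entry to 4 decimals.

Form the Lagrangian:
  L(x, lambda) = (1/2) x^T Q x + c^T x + lambda^T (A x - b)
Stationarity (grad_x L = 0): Q x + c + A^T lambda = 0.
Primal feasibility: A x = b.

This gives the KKT block system:
  [ Q   A^T ] [ x     ]   [-c ]
  [ A    0  ] [ lambda ] = [ b ]

Solving the linear system:
  x*      = (0.7059, 2, 0.7059)
  lambda* = (-1.2941, -9.5294)
  f(x*)   = 23.7647

x* = (0.7059, 2, 0.7059), lambda* = (-1.2941, -9.5294)


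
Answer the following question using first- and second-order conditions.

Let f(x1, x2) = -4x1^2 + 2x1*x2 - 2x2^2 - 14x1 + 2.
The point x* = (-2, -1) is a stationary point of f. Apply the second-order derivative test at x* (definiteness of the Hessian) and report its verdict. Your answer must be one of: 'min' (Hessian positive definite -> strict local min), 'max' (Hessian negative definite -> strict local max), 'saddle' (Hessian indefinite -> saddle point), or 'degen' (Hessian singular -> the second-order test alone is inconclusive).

Compute the Hessian H = grad^2 f:
  H = [[-8, 2], [2, -4]]
Verify stationarity: grad f(x*) = H x* + g = (0, 0).
Eigenvalues of H: -8.8284, -3.1716.
Both eigenvalues < 0, so H is negative definite -> x* is a strict local max.

max


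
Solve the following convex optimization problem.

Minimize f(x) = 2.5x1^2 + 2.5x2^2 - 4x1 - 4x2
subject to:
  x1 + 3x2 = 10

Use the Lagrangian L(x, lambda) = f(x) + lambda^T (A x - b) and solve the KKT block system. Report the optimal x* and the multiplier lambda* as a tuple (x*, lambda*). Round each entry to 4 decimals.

Form the Lagrangian:
  L(x, lambda) = (1/2) x^T Q x + c^T x + lambda^T (A x - b)
Stationarity (grad_x L = 0): Q x + c + A^T lambda = 0.
Primal feasibility: A x = b.

This gives the KKT block system:
  [ Q   A^T ] [ x     ]   [-c ]
  [ A    0  ] [ lambda ] = [ b ]

Solving the linear system:
  x*      = (1.48, 2.84)
  lambda* = (-3.4)
  f(x*)   = 8.36

x* = (1.48, 2.84), lambda* = (-3.4)


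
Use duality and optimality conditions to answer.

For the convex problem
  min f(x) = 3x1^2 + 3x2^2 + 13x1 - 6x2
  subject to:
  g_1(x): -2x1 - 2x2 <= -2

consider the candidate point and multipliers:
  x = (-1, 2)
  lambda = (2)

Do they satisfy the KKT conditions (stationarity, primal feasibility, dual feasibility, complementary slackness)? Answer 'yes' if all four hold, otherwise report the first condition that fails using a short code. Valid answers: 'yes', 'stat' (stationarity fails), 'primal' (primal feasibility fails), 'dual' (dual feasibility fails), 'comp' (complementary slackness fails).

Gradient of f: grad f(x) = Q x + c = (7, 6)
Constraint values g_i(x) = a_i^T x - b_i:
  g_1((-1, 2)) = 0
Stationarity residual: grad f(x) + sum_i lambda_i a_i = (3, 2)
  -> stationarity FAILS
Primal feasibility (all g_i <= 0): OK
Dual feasibility (all lambda_i >= 0): OK
Complementary slackness (lambda_i * g_i(x) = 0 for all i): OK

Verdict: the first failing condition is stationarity -> stat.

stat


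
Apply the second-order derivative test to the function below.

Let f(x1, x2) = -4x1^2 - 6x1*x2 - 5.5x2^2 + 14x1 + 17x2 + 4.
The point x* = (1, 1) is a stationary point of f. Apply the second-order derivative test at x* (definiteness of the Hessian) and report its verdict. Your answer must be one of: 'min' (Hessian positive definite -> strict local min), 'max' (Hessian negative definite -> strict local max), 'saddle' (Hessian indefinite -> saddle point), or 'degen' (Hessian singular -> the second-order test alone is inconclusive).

Compute the Hessian H = grad^2 f:
  H = [[-8, -6], [-6, -11]]
Verify stationarity: grad f(x*) = H x* + g = (0, 0).
Eigenvalues of H: -15.6847, -3.3153.
Both eigenvalues < 0, so H is negative definite -> x* is a strict local max.

max


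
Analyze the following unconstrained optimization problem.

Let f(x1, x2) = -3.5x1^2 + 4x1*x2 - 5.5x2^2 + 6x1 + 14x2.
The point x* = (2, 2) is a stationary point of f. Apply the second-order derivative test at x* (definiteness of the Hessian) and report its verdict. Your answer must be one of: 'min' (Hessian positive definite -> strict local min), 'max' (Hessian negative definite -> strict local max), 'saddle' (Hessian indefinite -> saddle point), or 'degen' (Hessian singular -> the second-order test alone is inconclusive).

Compute the Hessian H = grad^2 f:
  H = [[-7, 4], [4, -11]]
Verify stationarity: grad f(x*) = H x* + g = (0, 0).
Eigenvalues of H: -13.4721, -4.5279.
Both eigenvalues < 0, so H is negative definite -> x* is a strict local max.

max


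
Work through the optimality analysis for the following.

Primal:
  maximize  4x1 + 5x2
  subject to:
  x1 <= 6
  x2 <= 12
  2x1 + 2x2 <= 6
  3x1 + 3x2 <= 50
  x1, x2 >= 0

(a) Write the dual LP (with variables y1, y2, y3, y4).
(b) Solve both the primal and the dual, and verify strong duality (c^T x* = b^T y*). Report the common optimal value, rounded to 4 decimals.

The standard primal-dual pair for 'max c^T x s.t. A x <= b, x >= 0' is:
  Dual:  min b^T y  s.t.  A^T y >= c,  y >= 0.

So the dual LP is:
  minimize  6y1 + 12y2 + 6y3 + 50y4
  subject to:
    y1 + 2y3 + 3y4 >= 4
    y2 + 2y3 + 3y4 >= 5
    y1, y2, y3, y4 >= 0

Solving the primal: x* = (0, 3).
  primal value c^T x* = 15.
Solving the dual: y* = (0, 0, 2.5, 0).
  dual value b^T y* = 15.
Strong duality: c^T x* = b^T y*. Confirmed.

15


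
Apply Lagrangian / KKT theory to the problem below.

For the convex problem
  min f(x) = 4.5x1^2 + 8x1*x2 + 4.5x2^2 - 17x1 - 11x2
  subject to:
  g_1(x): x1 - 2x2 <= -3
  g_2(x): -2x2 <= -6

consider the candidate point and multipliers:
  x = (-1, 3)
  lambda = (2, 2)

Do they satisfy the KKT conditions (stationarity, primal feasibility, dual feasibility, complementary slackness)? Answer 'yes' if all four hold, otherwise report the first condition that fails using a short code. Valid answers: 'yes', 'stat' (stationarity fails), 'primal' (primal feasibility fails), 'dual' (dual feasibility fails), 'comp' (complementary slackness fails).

Gradient of f: grad f(x) = Q x + c = (-2, 8)
Constraint values g_i(x) = a_i^T x - b_i:
  g_1((-1, 3)) = -4
  g_2((-1, 3)) = 0
Stationarity residual: grad f(x) + sum_i lambda_i a_i = (0, 0)
  -> stationarity OK
Primal feasibility (all g_i <= 0): OK
Dual feasibility (all lambda_i >= 0): OK
Complementary slackness (lambda_i * g_i(x) = 0 for all i): FAILS

Verdict: the first failing condition is complementary_slackness -> comp.

comp


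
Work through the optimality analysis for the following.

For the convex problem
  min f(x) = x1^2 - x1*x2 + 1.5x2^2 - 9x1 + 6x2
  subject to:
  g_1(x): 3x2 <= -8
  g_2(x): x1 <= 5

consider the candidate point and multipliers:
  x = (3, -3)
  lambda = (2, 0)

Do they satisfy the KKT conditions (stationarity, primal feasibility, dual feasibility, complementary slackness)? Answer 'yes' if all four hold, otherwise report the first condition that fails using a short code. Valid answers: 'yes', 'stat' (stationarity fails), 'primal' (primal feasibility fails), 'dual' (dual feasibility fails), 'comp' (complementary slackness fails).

Gradient of f: grad f(x) = Q x + c = (0, -6)
Constraint values g_i(x) = a_i^T x - b_i:
  g_1((3, -3)) = -1
  g_2((3, -3)) = -2
Stationarity residual: grad f(x) + sum_i lambda_i a_i = (0, 0)
  -> stationarity OK
Primal feasibility (all g_i <= 0): OK
Dual feasibility (all lambda_i >= 0): OK
Complementary slackness (lambda_i * g_i(x) = 0 for all i): FAILS

Verdict: the first failing condition is complementary_slackness -> comp.

comp


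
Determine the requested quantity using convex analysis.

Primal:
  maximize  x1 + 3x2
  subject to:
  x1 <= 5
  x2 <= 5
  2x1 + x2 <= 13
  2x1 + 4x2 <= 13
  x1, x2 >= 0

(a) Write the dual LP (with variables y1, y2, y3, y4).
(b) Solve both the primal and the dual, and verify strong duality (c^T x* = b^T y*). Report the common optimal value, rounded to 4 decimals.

The standard primal-dual pair for 'max c^T x s.t. A x <= b, x >= 0' is:
  Dual:  min b^T y  s.t.  A^T y >= c,  y >= 0.

So the dual LP is:
  minimize  5y1 + 5y2 + 13y3 + 13y4
  subject to:
    y1 + 2y3 + 2y4 >= 1
    y2 + y3 + 4y4 >= 3
    y1, y2, y3, y4 >= 0

Solving the primal: x* = (0, 3.25).
  primal value c^T x* = 9.75.
Solving the dual: y* = (0, 0, 0, 0.75).
  dual value b^T y* = 9.75.
Strong duality: c^T x* = b^T y*. Confirmed.

9.75


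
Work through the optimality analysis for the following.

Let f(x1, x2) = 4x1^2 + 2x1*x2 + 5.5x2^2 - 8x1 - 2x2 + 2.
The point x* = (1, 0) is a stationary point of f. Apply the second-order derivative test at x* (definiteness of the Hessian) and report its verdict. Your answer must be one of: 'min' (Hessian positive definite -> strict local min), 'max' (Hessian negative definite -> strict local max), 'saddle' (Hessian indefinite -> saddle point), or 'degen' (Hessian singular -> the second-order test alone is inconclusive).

Compute the Hessian H = grad^2 f:
  H = [[8, 2], [2, 11]]
Verify stationarity: grad f(x*) = H x* + g = (0, 0).
Eigenvalues of H: 7, 12.
Both eigenvalues > 0, so H is positive definite -> x* is a strict local min.

min
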